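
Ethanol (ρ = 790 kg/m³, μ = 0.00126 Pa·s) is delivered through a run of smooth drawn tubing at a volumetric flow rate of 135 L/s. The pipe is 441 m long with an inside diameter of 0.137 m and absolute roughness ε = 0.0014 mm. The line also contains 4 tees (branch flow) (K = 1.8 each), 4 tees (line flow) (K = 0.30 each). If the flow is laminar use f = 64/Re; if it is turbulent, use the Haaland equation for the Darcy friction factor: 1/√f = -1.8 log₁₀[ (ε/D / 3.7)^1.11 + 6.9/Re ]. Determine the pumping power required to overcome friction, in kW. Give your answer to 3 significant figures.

P ≈ 214 kW

Q = 135 L/s = 135/1000 = 0.135 m³/s.
Cross-sectional area A = πD²/4 = π(0.137)²/4 = 0.01474 m²; mean velocity V = Q/A = 0.135/0.01474 = 9.158 m/s.
Reynolds number Re = ρVD/μ = 790 · 9.158 · 0.137 / 0.00126 = 7.866e+05.
Re > 4000 → turbulent. Relative roughness ε/D = 1.4e-06/0.137 = 1.02e-05. Haaland: 1/√f = -1.8 log₁₀[(1.02e-05/3.7)^1.11 + 6.9/7.866e+05] = -1.8 log₁₀[6.76e-07 + 8.77e-06] = 9.044, so f = 0.01222.
Total minor-loss coefficient ΣK = 4·1.8 + 4·0.3 = 8.4.
ΔP = [f·L/D + ΣK]·(ρV²/2) = [0.01222·441/0.137 + 8.4]·(790·9.158²/2) = [39.35 + 8.4]·3.313e+04 = 1.582e+06 Pa.
Pumping power P = QΔP = 0.135·1.582e+06 = 213600 W = 214 kW.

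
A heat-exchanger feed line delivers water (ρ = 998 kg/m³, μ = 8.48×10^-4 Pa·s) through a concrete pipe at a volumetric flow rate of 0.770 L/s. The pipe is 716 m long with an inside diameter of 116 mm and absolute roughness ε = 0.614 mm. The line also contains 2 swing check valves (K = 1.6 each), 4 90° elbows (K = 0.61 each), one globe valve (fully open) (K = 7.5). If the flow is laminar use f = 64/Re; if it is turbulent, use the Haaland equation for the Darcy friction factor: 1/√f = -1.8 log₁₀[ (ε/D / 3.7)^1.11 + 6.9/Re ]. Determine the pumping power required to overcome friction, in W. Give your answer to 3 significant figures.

P ≈ 0.503 W

Q = 0.770 L/s = 0.770/1000 = 0.00077 m³/s.
Cross-sectional area A = πD²/4 = π(0.116)²/4 = 0.01057 m²; mean velocity V = Q/A = 0.00077/0.01057 = 0.07286 m/s.
Reynolds number Re = ρVD/μ = 998 · 0.07286 · 0.116 / 0.000848 = 9947.
Re > 4000 → turbulent. Relative roughness ε/D = 0.000614/0.116 = 0.00529. Haaland: 1/√f = -1.8 log₁₀[(0.00529/3.7)^1.11 + 6.9/9947] = -1.8 log₁₀[0.000696 + 0.000694] = 5.143, so f = 0.03781.
Total minor-loss coefficient ΣK = 2·1.6 + 4·0.61 + 1·7.5 = 13.1.
ΔP = [f·L/D + ΣK]·(ρV²/2) = [0.03781·716/0.116 + 13.1]·(998·0.07286²/2) = [233.4 + 13.1]·2.649 = 653 Pa.
Pumping power P = QΔP = 0.00077·653 = 0.5028 W = 0.503 W.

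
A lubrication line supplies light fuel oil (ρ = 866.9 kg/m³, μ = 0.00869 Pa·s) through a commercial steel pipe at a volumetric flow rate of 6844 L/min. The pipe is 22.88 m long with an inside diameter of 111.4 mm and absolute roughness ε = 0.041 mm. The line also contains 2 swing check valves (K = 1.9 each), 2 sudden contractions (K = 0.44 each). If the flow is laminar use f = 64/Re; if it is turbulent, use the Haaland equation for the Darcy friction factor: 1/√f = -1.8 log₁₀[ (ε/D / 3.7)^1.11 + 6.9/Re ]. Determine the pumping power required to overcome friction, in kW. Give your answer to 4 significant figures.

P ≈ 57.86 kW

Q = 6844 L/min = 6844/60000 = 0.1141 m³/s.
Cross-sectional area A = πD²/4 = π(0.1114)²/4 = 0.009747 m²; mean velocity V = Q/A = 0.1141/0.009747 = 11.7 m/s.
Reynolds number Re = ρVD/μ = 866.9 · 11.7 · 0.1114 / 0.00869 = 1.301e+05.
Re > 4000 → turbulent. Relative roughness ε/D = 4.1e-05/0.1114 = 0.000368. Haaland: 1/√f = -1.8 log₁₀[(0.000368/3.7)^1.11 + 6.9/1.301e+05] = -1.8 log₁₀[3.61e-05 + 5.31e-05] = 7.29, so f = 0.01882.
Total minor-loss coefficient ΣK = 2·1.9 + 2·0.44 = 4.68.
ΔP = [f·L/D + ΣK]·(ρV²/2) = [0.01882·22.88/0.1114 + 4.68]·(866.9·11.7²/2) = [3.865 + 4.68]·5.937e+04 = 5.073e+05 Pa.
Pumping power P = QΔP = 0.1141·5.073e+05 = 57863 W = 57.86 kW.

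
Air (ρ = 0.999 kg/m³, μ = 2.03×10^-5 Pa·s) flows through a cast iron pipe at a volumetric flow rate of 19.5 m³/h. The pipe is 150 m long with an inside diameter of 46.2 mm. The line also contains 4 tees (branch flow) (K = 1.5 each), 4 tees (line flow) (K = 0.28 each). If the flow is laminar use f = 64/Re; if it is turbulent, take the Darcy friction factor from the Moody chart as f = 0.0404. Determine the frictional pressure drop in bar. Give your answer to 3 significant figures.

Q = 19.5 m³/h = 19.5/3600 = 0.005417 m³/s.
Cross-sectional area A = πD²/4 = π(0.0462)²/4 = 0.001676 m²; mean velocity V = Q/A = 0.005417/0.001676 = 3.231 m/s.
Reynolds number Re = ρVD/μ = 0.999 · 3.231 · 0.0462 / 2.03e-05 = 7346.
Re > 4000 → turbulent; use the Moody-chart value f = 0.0404.
Total minor-loss coefficient ΣK = 4·1.5 + 4·0.28 = 7.12.
ΔP = [f·L/D + ΣK]·(ρV²/2) = [0.0404·150/0.0462 + 7.12]·(0.999·3.231²/2) = [131.2 + 7.12]·5.215 = 721.2 Pa.
ΔP = 721.2 Pa = 0.00721 bar.

ΔP ≈ 0.00721 bar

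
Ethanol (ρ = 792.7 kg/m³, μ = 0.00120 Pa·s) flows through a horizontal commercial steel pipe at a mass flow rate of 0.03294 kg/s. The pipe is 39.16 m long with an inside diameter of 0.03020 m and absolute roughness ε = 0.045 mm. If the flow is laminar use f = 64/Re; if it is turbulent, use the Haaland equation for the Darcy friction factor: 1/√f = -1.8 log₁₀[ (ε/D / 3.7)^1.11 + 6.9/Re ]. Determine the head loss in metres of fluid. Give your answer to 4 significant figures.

A = πD²/4 = π(0.0302)²/4 = 0.0007163 m²; mean velocity V = ṁ/(ρA) = 0.03294/(792.7 · 0.0007163) = 0.05801 m/s.
Reynolds number Re = ρVD/μ = 792.7 · 0.05801 · 0.0302 / 0.0012 = 1157.
Re < 2300 → laminar flow, so f = 64/Re = 64/1157 = 0.0553 (the turbulent correlation is not needed).
Darcy-Weisbach: ΔP = f(L/D)(ρV²/2) = 0.0553·(39.16/0.0302)·(792.7·0.05801²/2) = 0.0553·1297·1.334 = 95.65 Pa.
Head loss h_f = ΔP/(ρg) = 95.65/(792.7·9.81) = 0.01230 m.

h_f ≈ 0.01230 m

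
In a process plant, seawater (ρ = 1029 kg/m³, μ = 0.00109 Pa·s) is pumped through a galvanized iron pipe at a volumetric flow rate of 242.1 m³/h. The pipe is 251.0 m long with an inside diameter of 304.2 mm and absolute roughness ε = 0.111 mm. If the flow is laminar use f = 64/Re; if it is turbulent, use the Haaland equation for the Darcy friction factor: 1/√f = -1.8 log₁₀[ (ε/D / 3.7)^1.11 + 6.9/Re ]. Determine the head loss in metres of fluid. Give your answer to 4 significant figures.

Q = 242.1 m³/h = 242.1/3600 = 0.06725 m³/s.
Cross-sectional area A = πD²/4 = π(0.3042)²/4 = 0.07268 m²; mean velocity V = Q/A = 0.06725/0.07268 = 0.9253 m/s.
Reynolds number Re = ρVD/μ = 1029 · 0.9253 · 0.3042 / 0.00109 = 2.657e+05.
Re > 4000 → turbulent. Relative roughness ε/D = 0.000111/0.3042 = 0.000365. Haaland: 1/√f = -1.8 log₁₀[(0.000365/3.7)^1.11 + 6.9/2.657e+05] = -1.8 log₁₀[3.58e-05 + 2.6e-05] = 7.577, so f = 0.01742.
Darcy-Weisbach: ΔP = f(L/D)(ρV²/2) = 0.01742·(251/0.3042)·(1029·0.9253²/2) = 0.01742·825.1·440.5 = 6331 Pa.
Head loss h_f = ΔP/(ρg) = 6331/(1029·9.81) = 0.6271 m.

h_f ≈ 0.6271 m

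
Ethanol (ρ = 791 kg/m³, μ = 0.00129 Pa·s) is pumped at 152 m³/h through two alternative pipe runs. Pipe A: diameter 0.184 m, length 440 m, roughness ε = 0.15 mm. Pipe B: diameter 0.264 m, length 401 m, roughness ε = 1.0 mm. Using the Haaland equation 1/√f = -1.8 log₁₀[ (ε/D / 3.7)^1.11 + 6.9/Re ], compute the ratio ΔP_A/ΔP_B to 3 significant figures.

Pipe A: V = Q/A = 0.04222/0.02659 = 1.588 m/s; Re = 1.792e+05; ε/D = 0.000815; Haaland → f = 0.02029; ΔP_A = f(L/D)(ρV²/2) = 4.838e+04 Pa.
Pipe B: V = Q/A = 0.04222/0.05474 = 0.7713 m/s; Re = 1.249e+05; ε/D = 0.00379; Haaland → f = 0.02884; ΔP_B = f(L/D)(ρV²/2) = 1.031e+04 Pa.
ΔP_A/ΔP_B = 4.838e+04/1.031e+04 = 4.69.

ΔP_A/ΔP_B ≈ 4.69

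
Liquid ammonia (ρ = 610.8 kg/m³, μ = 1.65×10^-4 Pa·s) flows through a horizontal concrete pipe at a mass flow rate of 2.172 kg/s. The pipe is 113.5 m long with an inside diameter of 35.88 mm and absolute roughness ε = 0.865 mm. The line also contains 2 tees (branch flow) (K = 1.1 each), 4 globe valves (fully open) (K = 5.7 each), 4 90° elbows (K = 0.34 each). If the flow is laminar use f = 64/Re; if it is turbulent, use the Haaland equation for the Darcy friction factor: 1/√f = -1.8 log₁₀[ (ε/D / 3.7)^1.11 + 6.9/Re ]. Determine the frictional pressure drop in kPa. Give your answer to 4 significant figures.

ΔP ≈ 726.8 kPa

A = πD²/4 = π(0.03588)²/4 = 0.001011 m²; mean velocity V = ṁ/(ρA) = 2.172/(610.8 · 0.001011) = 3.517 m/s.
Reynolds number Re = ρVD/μ = 610.8 · 3.517 · 0.03588 / 0.000165 = 4.671e+05.
Re > 4000 → turbulent. Relative roughness ε/D = 0.000865/0.03588 = 0.0241. Haaland: 1/√f = -1.8 log₁₀[(0.0241/3.7)^1.11 + 6.9/4.671e+05] = -1.8 log₁₀[0.00375 + 1.48e-05] = 4.365, so f = 0.05249.
Total minor-loss coefficient ΣK = 2·1.1 + 4·5.7 + 4·0.34 = 26.4.
ΔP = [f·L/D + ΣK]·(ρV²/2) = [0.05249·113.5/0.03588 + 26.4]·(610.8·3.517²/2) = [166.1 + 26.4]·3777 = 7.268e+05 Pa.
ΔP = 7.268e+05 Pa = 726.8 kPa.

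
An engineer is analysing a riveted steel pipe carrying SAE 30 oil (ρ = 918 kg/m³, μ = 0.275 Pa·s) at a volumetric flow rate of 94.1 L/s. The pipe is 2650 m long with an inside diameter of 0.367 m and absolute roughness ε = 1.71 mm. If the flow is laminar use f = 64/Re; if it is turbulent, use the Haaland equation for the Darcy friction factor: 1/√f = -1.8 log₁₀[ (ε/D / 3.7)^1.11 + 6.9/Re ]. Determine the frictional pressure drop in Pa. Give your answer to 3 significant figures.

ΔP ≈ 154000 Pa

Q = 94.1 L/s = 94.1/1000 = 0.0941 m³/s.
Cross-sectional area A = πD²/4 = π(0.367)²/4 = 0.1058 m²; mean velocity V = Q/A = 0.0941/0.1058 = 0.8895 m/s.
Reynolds number Re = ρVD/μ = 918 · 0.8895 · 0.367 / 0.275 = 1090.
Re < 2300 → laminar flow, so f = 64/Re = 64/1090 = 0.05873 (the turbulent correlation is not needed).
Darcy-Weisbach: ΔP = f(L/D)(ρV²/2) = 0.05873·(2650/0.367)·(918·0.8895²/2) = 0.05873·7221·363.2 = 1.54e+05 Pa.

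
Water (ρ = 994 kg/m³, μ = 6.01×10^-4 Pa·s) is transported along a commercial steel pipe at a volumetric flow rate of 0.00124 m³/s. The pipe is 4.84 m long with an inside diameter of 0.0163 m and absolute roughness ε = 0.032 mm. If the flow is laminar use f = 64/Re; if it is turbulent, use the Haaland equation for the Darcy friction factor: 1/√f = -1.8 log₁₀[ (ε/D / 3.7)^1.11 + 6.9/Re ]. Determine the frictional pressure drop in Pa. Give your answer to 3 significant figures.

Cross-sectional area A = πD²/4 = π(0.0163)²/4 = 0.0002087 m²; mean velocity V = Q/A = 0.00124/0.0002087 = 5.942 m/s.
Reynolds number Re = ρVD/μ = 994 · 5.942 · 0.0163 / 0.000601 = 1.602e+05.
Re > 4000 → turbulent. Relative roughness ε/D = 3.2e-05/0.0163 = 0.00196. Haaland: 1/√f = -1.8 log₁₀[(0.00196/3.7)^1.11 + 6.9/1.602e+05] = -1.8 log₁₀[0.000231 + 4.31e-05] = 6.411, so f = 0.02433.
Darcy-Weisbach: ΔP = f(L/D)(ρV²/2) = 0.02433·(4.84/0.0163)·(994·5.942²/2) = 0.02433·296.9·1.755e+04 = 1.268e+05 Pa.

ΔP ≈ 127000 Pa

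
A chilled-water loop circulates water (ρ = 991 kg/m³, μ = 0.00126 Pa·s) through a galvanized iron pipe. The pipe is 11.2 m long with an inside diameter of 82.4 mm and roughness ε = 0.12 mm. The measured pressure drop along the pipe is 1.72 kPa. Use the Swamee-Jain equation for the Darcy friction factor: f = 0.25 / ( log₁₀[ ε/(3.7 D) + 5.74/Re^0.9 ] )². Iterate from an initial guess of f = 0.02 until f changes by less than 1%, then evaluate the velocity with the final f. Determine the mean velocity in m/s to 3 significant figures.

Rearranging Darcy-Weisbach: V = √(2·ΔP·D/(f·L·ρ)). With ε/D = 0.00012/0.0824 = 0.00146, iterate starting from f = 0.02:
  f = 0.02 → V = √(2·1720·0.0824/(0.02·11.2·991)) = 1.13 m/s; Re = ρVD/μ = 7.323e+04; f → 0.02444
  f = 0.02444 → V = 1.022 m/s; Re = 6.624e+04; f → 0.02468
Converged (Δf/f < 1%). With the final f = 0.02468: V = √(2·1720·0.0824/(0.02468·11.2·991)) = 1.017 m/s.

V ≈ 1.02 m/s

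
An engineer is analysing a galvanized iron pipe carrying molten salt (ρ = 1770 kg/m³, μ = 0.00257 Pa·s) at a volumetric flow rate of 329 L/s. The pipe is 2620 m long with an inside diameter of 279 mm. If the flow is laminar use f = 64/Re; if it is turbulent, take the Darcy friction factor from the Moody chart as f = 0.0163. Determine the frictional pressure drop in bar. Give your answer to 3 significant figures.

Q = 329 L/s = 329/1000 = 0.329 m³/s.
Cross-sectional area A = πD²/4 = π(0.279)²/4 = 0.06114 m²; mean velocity V = Q/A = 0.329/0.06114 = 5.381 m/s.
Reynolds number Re = ρVD/μ = 1770 · 5.381 · 0.279 / 0.00257 = 1.034e+06.
Re > 4000 → turbulent; use the Moody-chart value f = 0.0163.
Darcy-Weisbach: ΔP = f(L/D)(ρV²/2) = 0.0163·(2620/0.279)·(1770·5.381²/2) = 0.0163·9391·2.563e+04 = 3.923e+06 Pa.
ΔP = 3.923e+06 Pa = 39.2 bar.

ΔP ≈ 39.2 bar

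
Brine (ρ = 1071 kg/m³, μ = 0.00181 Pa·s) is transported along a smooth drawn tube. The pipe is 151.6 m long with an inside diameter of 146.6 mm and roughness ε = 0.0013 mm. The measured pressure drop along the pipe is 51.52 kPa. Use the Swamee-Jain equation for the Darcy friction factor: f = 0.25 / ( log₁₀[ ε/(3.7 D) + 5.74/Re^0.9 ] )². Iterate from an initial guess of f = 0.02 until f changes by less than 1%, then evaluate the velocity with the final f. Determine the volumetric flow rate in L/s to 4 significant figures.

Q ≈ 41.45 L/s

Rearranging Darcy-Weisbach: V = √(2·ΔP·D/(f·L·ρ)). With ε/D = 1.3e-06/0.1466 = 8.87e-06, iterate starting from f = 0.02:
  f = 0.02 → V = √(2·5.152e+04·0.1466/(0.02·151.6·1071)) = 2.157 m/s; Re = ρVD/μ = 1.871e+05; f → 0.01581
  f = 0.01581 → V = 2.425 m/s; Re = 2.104e+05; f → 0.01546
  f = 0.01546 → V = 2.453 m/s; Re = 2.128e+05; f → 0.01543
Converged (Δf/f < 1%). With the final f = 0.01543: V = √(2·5.152e+04·0.1466/(0.01543·151.6·1071)) = 2.455 m/s.
Q = V·A = 2.455·(π/4·0.1466²) = 0.04145 m³/s = 41.45 L/s.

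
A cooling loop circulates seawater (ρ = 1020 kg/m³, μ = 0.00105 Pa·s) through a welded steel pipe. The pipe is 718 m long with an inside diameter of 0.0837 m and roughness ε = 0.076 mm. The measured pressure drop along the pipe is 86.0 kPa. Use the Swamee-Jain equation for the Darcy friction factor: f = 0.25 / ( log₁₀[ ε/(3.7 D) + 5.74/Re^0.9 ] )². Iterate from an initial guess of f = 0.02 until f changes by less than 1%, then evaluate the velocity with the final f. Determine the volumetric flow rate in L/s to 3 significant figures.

Q ≈ 5.12 L/s

Rearranging Darcy-Weisbach: V = √(2·ΔP·D/(f·L·ρ)). With ε/D = 7.6e-05/0.0837 = 0.000908, iterate starting from f = 0.02:
  f = 0.02 → V = √(2·8.6e+04·0.0837/(0.02·718·1020)) = 0.9914 m/s; Re = ρVD/μ = 8.061e+04; f → 0.02252
  f = 0.02252 → V = 0.9343 m/s; Re = 7.596e+04; f → 0.02267
Converged (Δf/f < 1%). With the final f = 0.02267: V = √(2·8.6e+04·0.0837/(0.02267·718·1020)) = 0.9312 m/s.
Q = V·A = 0.9312·(π/4·0.0837²) = 0.005123 m³/s = 5.12 L/s.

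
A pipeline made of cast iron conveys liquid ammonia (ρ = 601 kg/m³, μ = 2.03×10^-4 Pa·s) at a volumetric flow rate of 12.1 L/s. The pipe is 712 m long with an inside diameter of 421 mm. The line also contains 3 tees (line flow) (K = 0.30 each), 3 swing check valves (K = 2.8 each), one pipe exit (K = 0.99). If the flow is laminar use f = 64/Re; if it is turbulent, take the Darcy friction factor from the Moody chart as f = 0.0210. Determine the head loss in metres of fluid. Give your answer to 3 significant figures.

h_f ≈ 0.0176 m

Q = 12.1 L/s = 12.1/1000 = 0.0121 m³/s.
Cross-sectional area A = πD²/4 = π(0.421)²/4 = 0.1392 m²; mean velocity V = Q/A = 0.0121/0.1392 = 0.08692 m/s.
Reynolds number Re = ρVD/μ = 601 · 0.08692 · 0.421 / 0.000203 = 1.083e+05.
Re > 4000 → turbulent; use the Moody-chart value f = 0.0210.
Total minor-loss coefficient ΣK = 3·0.3 + 3·2.8 + 1·0.99 = 10.3.
ΔP = [f·L/D + ΣK]·(ρV²/2) = [0.021·712/0.421 + 10.3]·(601·0.08692²/2) = [35.52 + 10.3]·2.27 = 104 Pa.
Head loss h_f = ΔP/(ρg) = 104/(601·9.81) = 0.0176 m.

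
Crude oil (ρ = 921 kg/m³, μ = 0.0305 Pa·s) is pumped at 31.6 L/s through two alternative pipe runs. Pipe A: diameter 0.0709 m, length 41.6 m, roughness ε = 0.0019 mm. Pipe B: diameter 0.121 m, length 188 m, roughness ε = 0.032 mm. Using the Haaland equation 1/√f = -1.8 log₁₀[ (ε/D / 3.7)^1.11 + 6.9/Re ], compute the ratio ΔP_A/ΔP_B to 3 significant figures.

Pipe A: V = Q/A = 0.0316/0.003948 = 8.004 m/s; Re = 1.714e+04; ε/D = 2.68e-05; Haaland → f = 0.02681; ΔP_A = f(L/D)(ρV²/2) = 4.641e+05 Pa.
Pipe B: V = Q/A = 0.0316/0.0115 = 2.748 m/s; Re = 1.004e+04; ε/D = 0.000264; Haaland → f = 0.03116; ΔP_B = f(L/D)(ρV²/2) = 1.683e+05 Pa.
ΔP_A/ΔP_B = 4.641e+05/1.683e+05 = 2.76.

ΔP_A/ΔP_B ≈ 2.76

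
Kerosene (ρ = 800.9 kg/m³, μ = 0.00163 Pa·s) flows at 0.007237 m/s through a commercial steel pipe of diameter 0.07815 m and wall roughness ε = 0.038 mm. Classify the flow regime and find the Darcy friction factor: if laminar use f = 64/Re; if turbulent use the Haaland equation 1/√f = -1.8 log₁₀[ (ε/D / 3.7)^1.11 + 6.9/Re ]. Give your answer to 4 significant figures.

Re = ρVD/μ = 800.9·0.007237·0.07815/0.00163 = 277.9.
Re < 2300 → laminar, so f = 64/Re = 0.2303 (roughness is irrelevant in laminar flow).

f ≈ 0.2303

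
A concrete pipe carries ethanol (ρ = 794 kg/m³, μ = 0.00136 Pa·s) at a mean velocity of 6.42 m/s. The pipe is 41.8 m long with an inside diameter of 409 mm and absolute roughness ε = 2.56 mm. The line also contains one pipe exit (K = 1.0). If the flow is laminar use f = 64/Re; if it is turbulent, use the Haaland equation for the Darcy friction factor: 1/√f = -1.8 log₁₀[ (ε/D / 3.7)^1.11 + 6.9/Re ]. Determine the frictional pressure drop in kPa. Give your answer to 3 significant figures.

ΔP ≈ 71.0 kPa

Reynolds number Re = ρVD/μ = 794 · 6.42 · 0.409 / 0.00136 = 1.533e+06.
Re > 4000 → turbulent. Relative roughness ε/D = 0.00256/0.409 = 0.00626. Haaland: 1/√f = -1.8 log₁₀[(0.00626/3.7)^1.11 + 6.9/1.533e+06] = -1.8 log₁₀[0.000838 + 4.5e-06] = 5.534, so f = 0.03266.
Total minor-loss coefficient ΣK = 1·1 = 1.
ΔP = [f·L/D + ΣK]·(ρV²/2) = [0.03266·41.8/0.409 + 1]·(794·6.42²/2) = [3.338 + 1]·1.636e+04 = 7.098e+04 Pa.
ΔP = 7.098e+04 Pa = 71.0 kPa.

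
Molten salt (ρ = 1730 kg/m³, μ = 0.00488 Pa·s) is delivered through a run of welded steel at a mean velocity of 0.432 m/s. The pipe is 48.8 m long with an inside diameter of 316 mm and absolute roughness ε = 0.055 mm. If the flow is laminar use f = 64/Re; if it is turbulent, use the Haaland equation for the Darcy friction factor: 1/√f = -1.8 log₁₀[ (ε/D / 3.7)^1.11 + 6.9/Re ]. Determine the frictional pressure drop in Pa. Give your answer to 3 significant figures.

Reynolds number Re = ρVD/μ = 1730 · 0.432 · 0.316 / 0.00488 = 4.839e+04.
Re > 4000 → turbulent. Relative roughness ε/D = 5.5e-05/0.316 = 0.000174. Haaland: 1/√f = -1.8 log₁₀[(0.000174/3.7)^1.11 + 6.9/4.839e+04] = -1.8 log₁₀[1.57e-05 + 0.000143] = 6.841, so f = 0.02137.
Darcy-Weisbach: ΔP = f(L/D)(ρV²/2) = 0.02137·(48.8/0.316)·(1730·0.432²/2) = 0.02137·154.4·161.4 = 532.7 Pa.

ΔP ≈ 533 Pa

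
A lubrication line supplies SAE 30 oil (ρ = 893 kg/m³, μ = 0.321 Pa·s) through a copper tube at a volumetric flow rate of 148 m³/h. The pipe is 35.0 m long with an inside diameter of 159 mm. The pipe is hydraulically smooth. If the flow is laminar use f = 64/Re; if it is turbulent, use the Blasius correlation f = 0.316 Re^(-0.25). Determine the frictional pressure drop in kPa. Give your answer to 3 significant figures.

Q = 148 m³/h = 148/3600 = 0.04111 m³/s.
Cross-sectional area A = πD²/4 = π(0.159)²/4 = 0.01986 m²; mean velocity V = Q/A = 0.04111/0.01986 = 2.07 m/s.
Reynolds number Re = ρVD/μ = 893 · 2.07 · 0.159 / 0.321 = 915.8.
Re < 2300 → laminar flow, so f = 64/Re = 64/915.8 = 0.06988 (the turbulent correlation is not needed).
Darcy-Weisbach: ΔP = f(L/D)(ρV²/2) = 0.06988·(35/0.159)·(893·2.07²/2) = 0.06988·220.1·1914 = 2.944e+04 Pa.
ΔP = 2.944e+04 Pa = 29.4 kPa.

ΔP ≈ 29.4 kPa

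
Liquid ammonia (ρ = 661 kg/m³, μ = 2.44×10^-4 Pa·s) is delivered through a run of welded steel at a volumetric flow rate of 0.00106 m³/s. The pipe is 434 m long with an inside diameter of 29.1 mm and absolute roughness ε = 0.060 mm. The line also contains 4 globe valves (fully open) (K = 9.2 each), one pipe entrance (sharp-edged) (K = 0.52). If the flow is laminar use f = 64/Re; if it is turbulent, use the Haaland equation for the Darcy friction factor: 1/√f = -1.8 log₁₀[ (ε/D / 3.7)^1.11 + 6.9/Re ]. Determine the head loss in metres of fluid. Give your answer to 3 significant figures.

Cross-sectional area A = πD²/4 = π(0.0291)²/4 = 0.0006651 m²; mean velocity V = Q/A = 0.00106/0.0006651 = 1.594 m/s.
Reynolds number Re = ρVD/μ = 661 · 1.594 · 0.0291 / 0.000244 = 1.256e+05.
Re > 4000 → turbulent. Relative roughness ε/D = 6e-05/0.0291 = 0.00206. Haaland: 1/√f = -1.8 log₁₀[(0.00206/3.7)^1.11 + 6.9/1.256e+05] = -1.8 log₁₀[0.000244 + 5.49e-05] = 6.343, so f = 0.02486.
Total minor-loss coefficient ΣK = 4·9.2 + 1·0.52 = 37.3.
ΔP = [f·L/D + ΣK]·(ρV²/2) = [0.02486·434/0.0291 + 37.3]·(661·1.594²/2) = [370.7 + 37.3]·839.5 = 3.425e+05 Pa.
Head loss h_f = ΔP/(ρg) = 3.425e+05/(661·9.81) = 52.8 m.

h_f ≈ 52.8 m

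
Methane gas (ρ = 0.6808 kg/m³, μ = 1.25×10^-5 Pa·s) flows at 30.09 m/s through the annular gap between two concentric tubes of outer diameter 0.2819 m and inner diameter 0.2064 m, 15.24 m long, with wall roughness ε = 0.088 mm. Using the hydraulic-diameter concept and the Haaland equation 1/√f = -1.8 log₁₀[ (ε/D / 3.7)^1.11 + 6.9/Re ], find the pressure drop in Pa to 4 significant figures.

ΔP ≈ 1379 Pa

Hydraulic diameter D_h = 4A/P = D_o - D_i = 0.2819 - 0.2064 = 0.0755 m.
Re = ρVD_h/μ = 0.6808·30.09·0.0755/1.25e-05 = 1.237e+05.
ε/D_h = 8.8e-05/0.0755 = 0.00117; Haaland gives 1/√f = -1.8 log₁₀[0.00013+5.58e-05] = 6.717, so f = 0.02216.
ΔP = f(L/D_h)(ρV²/2) = 0.02216·15.24/0.0755·308.2 = 1379 Pa.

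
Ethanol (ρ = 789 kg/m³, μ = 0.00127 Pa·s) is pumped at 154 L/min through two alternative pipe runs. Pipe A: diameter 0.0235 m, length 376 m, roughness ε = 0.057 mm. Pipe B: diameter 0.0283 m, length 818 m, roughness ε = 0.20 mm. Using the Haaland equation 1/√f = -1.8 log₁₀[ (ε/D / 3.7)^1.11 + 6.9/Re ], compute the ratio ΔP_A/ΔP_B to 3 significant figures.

Pipe A: V = Q/A = 0.002567/0.0004337 = 5.918 m/s; Re = 8.639e+04; ε/D = 0.00243; Haaland → f = 0.02625; ΔP_A = f(L/D)(ρV²/2) = 5.803e+06 Pa.
Pipe B: V = Q/A = 0.002567/0.000629 = 4.08 m/s; Re = 7.174e+04; ε/D = 0.00707; Haaland → f = 0.03484; ΔP_B = f(L/D)(ρV²/2) = 6.614e+06 Pa.
ΔP_A/ΔP_B = 5.803e+06/6.614e+06 = 0.877.

ΔP_A/ΔP_B ≈ 0.877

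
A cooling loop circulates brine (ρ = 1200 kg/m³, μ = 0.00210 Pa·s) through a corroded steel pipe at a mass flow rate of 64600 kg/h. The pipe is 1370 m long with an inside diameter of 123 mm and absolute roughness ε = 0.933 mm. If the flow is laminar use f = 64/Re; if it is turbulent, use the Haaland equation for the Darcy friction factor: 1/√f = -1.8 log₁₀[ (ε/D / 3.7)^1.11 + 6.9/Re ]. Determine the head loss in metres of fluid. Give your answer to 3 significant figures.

h_f ≈ 31.8 m

ṁ = 64600 kg/h = 64600/3600 = 17.94 kg/s.
A = πD²/4 = π(0.123)²/4 = 0.01188 m²; mean velocity V = ṁ/(ρA) = 17.94/(1200 · 0.01188) = 1.258 m/s.
Reynolds number Re = ρVD/μ = 1200 · 1.258 · 0.123 / 0.0021 = 8.845e+04.
Re > 4000 → turbulent. Relative roughness ε/D = 0.000933/0.123 = 0.00759. Haaland: 1/√f = -1.8 log₁₀[(0.00759/3.7)^1.11 + 6.9/8.845e+04] = -1.8 log₁₀[0.00104 + 7.8e-05] = 5.314, so f = 0.03541.
Darcy-Weisbach: ΔP = f(L/D)(ρV²/2) = 0.03541·(1370/0.123)·(1200·1.258²/2) = 0.03541·1.114e+04·950.3 = 3.748e+05 Pa.
Head loss h_f = ΔP/(ρg) = 3.748e+05/(1200·9.81) = 31.8 m.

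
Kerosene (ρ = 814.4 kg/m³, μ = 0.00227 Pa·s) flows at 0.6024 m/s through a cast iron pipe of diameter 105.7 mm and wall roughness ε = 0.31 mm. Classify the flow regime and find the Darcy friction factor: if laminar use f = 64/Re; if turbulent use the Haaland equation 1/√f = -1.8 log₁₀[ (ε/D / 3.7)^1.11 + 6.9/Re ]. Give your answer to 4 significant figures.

f ≈ 0.03056

Re = ρVD/μ = 814.4·0.6024·0.1057/0.00227 = 2.284e+04.
Re > 4000 → turbulent. ε/D = 0.00031/0.1057 = 0.00293; Haaland: 1/√f = -1.8 log₁₀[0.000361 + 0.000302] = 5.721, so f = 0.03056.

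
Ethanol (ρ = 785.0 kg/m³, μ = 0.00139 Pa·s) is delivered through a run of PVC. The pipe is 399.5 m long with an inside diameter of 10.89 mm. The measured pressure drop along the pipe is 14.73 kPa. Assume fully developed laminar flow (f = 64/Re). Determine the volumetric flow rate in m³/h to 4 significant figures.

Q ≈ 0.03296 m³/h

For laminar flow, f = 64/Re with Re = ρVD/μ, so Darcy-Weisbach reduces to ΔP = 32μLV/D². Solving for V: V = ΔP·D²/(32μL) = 1.473e+04·(0.01089)²/(32·0.00139·399.5) = 0.09831 m/s.
Check: Re = ρVD/μ = 785·0.09831·0.01089/0.00139 = 604.6 < 2300, so the laminar assumption holds.
Q = V·A = 0.09831·(π/4·0.01089²) = 9.156e-06 m³/s = 0.03296 m³/h.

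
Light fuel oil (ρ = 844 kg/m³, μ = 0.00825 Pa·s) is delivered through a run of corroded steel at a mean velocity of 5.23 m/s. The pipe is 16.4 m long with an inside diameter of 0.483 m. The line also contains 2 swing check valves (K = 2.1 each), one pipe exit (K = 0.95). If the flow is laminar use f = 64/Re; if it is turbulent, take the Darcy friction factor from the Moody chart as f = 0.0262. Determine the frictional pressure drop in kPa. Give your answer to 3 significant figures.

Reynolds number Re = ρVD/μ = 844 · 5.23 · 0.483 / 0.00825 = 2.584e+05.
Re > 4000 → turbulent; use the Moody-chart value f = 0.0262.
Total minor-loss coefficient ΣK = 2·2.1 + 1·0.95 = 5.15.
ΔP = [f·L/D + ΣK]·(ρV²/2) = [0.0262·16.4/0.483 + 5.15]·(844·5.23²/2) = [0.8896 + 5.15]·1.154e+04 = 6.971e+04 Pa.
ΔP = 6.971e+04 Pa = 69.7 kPa.

ΔP ≈ 69.7 kPa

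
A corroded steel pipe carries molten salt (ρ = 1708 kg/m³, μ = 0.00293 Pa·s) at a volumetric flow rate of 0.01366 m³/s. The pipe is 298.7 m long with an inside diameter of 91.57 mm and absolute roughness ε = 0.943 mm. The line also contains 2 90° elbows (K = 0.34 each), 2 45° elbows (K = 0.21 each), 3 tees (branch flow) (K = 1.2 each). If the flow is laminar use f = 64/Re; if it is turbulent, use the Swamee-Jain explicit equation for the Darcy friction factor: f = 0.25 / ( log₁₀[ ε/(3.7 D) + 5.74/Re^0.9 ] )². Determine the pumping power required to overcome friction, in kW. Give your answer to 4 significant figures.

P ≈ 6.629 kW

Cross-sectional area A = πD²/4 = π(0.09157)²/4 = 0.006586 m²; mean velocity V = Q/A = 0.01366/0.006586 = 2.074 m/s.
Reynolds number Re = ρVD/μ = 1708 · 2.074 · 0.09157 / 0.00293 = 1.107e+05.
Re > 4000 → turbulent. Relative roughness ε/D = 0.000943/0.09157 = 0.0103. Swamee-Jain: f = 0.25/(log₁₀[0.0103/3.7 + 5.74/1.107e+05^0.9])² = 0.25/(log₁₀[0.00278 + 0.000166])² = 0.25/(-2.53)² = 0.03905.
Total minor-loss coefficient ΣK = 2·0.34 + 2·0.21 + 3·1.2 = 4.7.
ΔP = [f·L/D + ΣK]·(ρV²/2) = [0.03905·298.7/0.09157 + 4.7]·(1708·2.074²/2) = [127.4 + 4.7]·3674 = 4.853e+05 Pa.
Pumping power P = QΔP = 0.01366·4.853e+05 = 6628.6 W = 6.629 kW.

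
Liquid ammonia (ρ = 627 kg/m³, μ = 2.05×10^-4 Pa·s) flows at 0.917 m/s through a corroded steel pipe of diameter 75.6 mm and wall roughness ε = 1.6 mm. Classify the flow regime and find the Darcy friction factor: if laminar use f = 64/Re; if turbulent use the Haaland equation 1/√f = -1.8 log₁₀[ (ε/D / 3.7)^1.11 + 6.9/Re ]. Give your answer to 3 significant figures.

Re = ρVD/μ = 627·0.917·0.0756/0.000205 = 2.12e+05.
Re > 4000 → turbulent. ε/D = 0.0016/0.0756 = 0.0212; Haaland: 1/√f = -1.8 log₁₀[0.00324 + 3.25e-05] = 4.473, so f = 0.04998.

f ≈ 0.0500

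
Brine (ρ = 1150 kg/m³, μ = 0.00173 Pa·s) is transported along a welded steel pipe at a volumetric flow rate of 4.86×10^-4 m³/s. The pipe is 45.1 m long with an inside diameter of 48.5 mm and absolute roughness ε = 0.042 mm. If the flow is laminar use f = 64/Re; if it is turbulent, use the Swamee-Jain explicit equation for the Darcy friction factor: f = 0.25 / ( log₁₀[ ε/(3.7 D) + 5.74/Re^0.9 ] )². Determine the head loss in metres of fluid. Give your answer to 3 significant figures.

Cross-sectional area A = πD²/4 = π(0.0485)²/4 = 0.001847 m²; mean velocity V = Q/A = 0.000486/0.001847 = 0.2631 m/s.
Reynolds number Re = ρVD/μ = 1150 · 0.2631 · 0.0485 / 0.00173 = 8481.
Re > 4000 → turbulent. Relative roughness ε/D = 4.2e-05/0.0485 = 0.000866. Swamee-Jain: f = 0.25/(log₁₀[0.000866/3.7 + 5.74/8481^0.9])² = 0.25/(log₁₀[0.000234 + 0.00167])² = 0.25/(-2.72)² = 0.0338.
Darcy-Weisbach: ΔP = f(L/D)(ρV²/2) = 0.0338·(45.1/0.0485)·(1150·0.2631²/2) = 0.0338·929.9·39.79 = 1251 Pa.
Head loss h_f = ΔP/(ρg) = 1251/(1150·9.81) = 0.111 m.

h_f ≈ 0.111 m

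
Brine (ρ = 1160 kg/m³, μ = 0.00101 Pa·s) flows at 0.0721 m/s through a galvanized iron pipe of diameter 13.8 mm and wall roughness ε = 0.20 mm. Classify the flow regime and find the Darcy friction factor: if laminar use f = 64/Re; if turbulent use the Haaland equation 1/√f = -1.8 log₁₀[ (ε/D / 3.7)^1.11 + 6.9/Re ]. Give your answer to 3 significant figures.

f ≈ 0.0560

Re = ρVD/μ = 1160·0.0721·0.0138/0.00101 = 1143.
Re < 2300 → laminar, so f = 64/Re = 0.05601 (roughness is irrelevant in laminar flow).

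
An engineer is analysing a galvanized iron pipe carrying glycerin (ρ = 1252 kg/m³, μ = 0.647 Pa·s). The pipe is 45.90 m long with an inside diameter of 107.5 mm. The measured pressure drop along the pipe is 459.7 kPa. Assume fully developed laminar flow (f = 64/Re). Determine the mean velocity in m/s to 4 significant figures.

V ≈ 5.590 m/s

For laminar flow, f = 64/Re with Re = ρVD/μ, so Darcy-Weisbach reduces to ΔP = 32μLV/D². Solving for V: V = ΔP·D²/(32μL) = 4.597e+05·(0.1075)²/(32·0.647·45.9) = 5.59 m/s.
Check: Re = ρVD/μ = 1252·5.59·0.1075/0.647 = 1163 < 2300, so the laminar assumption holds.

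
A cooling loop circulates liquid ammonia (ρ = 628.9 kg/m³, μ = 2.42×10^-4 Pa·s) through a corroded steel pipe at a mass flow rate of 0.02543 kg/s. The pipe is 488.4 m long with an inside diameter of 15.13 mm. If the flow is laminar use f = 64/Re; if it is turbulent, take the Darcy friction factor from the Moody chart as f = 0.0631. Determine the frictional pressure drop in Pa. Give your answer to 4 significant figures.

A = πD²/4 = π(0.01513)²/4 = 0.0001798 m²; mean velocity V = ṁ/(ρA) = 0.02543/(628.9 · 0.0001798) = 0.2249 m/s.
Reynolds number Re = ρVD/μ = 628.9 · 0.2249 · 0.01513 / 0.000242 = 8843.
Re > 4000 → turbulent; use the Moody-chart value f = 0.0631.
Darcy-Weisbach: ΔP = f(L/D)(ρV²/2) = 0.0631·(488.4/0.01513)·(628.9·0.2249²/2) = 0.0631·3.228e+04·15.91 = 3.24e+04 Pa.

ΔP ≈ 32400 Pa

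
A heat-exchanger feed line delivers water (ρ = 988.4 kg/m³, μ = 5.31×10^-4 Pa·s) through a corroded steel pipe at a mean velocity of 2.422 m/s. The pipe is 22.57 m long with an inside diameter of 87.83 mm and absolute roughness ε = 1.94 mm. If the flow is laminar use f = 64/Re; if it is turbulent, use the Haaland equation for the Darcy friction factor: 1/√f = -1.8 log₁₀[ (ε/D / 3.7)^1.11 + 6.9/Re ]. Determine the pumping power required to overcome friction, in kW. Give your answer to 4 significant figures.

Reynolds number Re = ρVD/μ = 988.4 · 2.422 · 0.08783 / 0.000531 = 3.96e+05.
Re > 4000 → turbulent. Relative roughness ε/D = 0.00194/0.08783 = 0.0221. Haaland: 1/√f = -1.8 log₁₀[(0.0221/3.7)^1.11 + 6.9/3.96e+05] = -1.8 log₁₀[0.0034 + 1.74e-05] = 4.44, so f = 0.05073.
Darcy-Weisbach: ΔP = f(L/D)(ρV²/2) = 0.05073·(22.57/0.08783)·(988.4·2.422²/2) = 0.05073·257·2899 = 3.78e+04 Pa.
Q = V·A = 2.422·0.006059 = 0.01467 m³/s.
Pumping power P = QΔP = 0.01467·3.78e+04 = 554.62 W = 0.5546 kW.

P ≈ 0.5546 kW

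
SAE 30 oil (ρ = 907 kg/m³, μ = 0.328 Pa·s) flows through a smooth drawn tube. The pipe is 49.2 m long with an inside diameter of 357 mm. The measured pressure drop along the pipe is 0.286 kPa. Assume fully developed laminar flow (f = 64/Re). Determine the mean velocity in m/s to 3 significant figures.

For laminar flow, f = 64/Re with Re = ρVD/μ, so Darcy-Weisbach reduces to ΔP = 32μLV/D². Solving for V: V = ΔP·D²/(32μL) = 286·(0.357)²/(32·0.328·49.2) = 0.07059 m/s.
Check: Re = ρVD/μ = 907·0.07059·0.357/0.328 = 69.68 < 2300, so the laminar assumption holds.

V ≈ 0.0706 m/s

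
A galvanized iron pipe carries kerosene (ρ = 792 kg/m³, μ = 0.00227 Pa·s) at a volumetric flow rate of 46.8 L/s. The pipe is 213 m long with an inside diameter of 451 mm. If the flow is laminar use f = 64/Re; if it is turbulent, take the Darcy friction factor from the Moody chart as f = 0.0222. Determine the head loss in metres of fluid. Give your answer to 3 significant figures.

Q = 46.8 L/s = 46.8/1000 = 0.0468 m³/s.
Cross-sectional area A = πD²/4 = π(0.451)²/4 = 0.1598 m²; mean velocity V = Q/A = 0.0468/0.1598 = 0.293 m/s.
Reynolds number Re = ρVD/μ = 792 · 0.293 · 0.451 / 0.00227 = 4.61e+04.
Re > 4000 → turbulent; use the Moody-chart value f = 0.0222.
Darcy-Weisbach: ΔP = f(L/D)(ρV²/2) = 0.0222·(213/0.451)·(792·0.293²/2) = 0.0222·472.3·33.99 = 356.3 Pa.
Head loss h_f = ΔP/(ρg) = 356.3/(792·9.81) = 0.0459 m.

h_f ≈ 0.0459 m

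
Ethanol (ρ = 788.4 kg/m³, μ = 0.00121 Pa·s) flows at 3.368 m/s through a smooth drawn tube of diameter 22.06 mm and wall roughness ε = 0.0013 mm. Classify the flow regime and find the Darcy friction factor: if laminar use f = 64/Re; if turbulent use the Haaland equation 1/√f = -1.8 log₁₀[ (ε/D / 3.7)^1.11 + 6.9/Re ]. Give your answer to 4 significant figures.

f ≈ 0.02102

Re = ρVD/μ = 788.4·3.368·0.02206/0.00121 = 4.841e+04.
Re > 4000 → turbulent. ε/D = 1.3e-06/0.02206 = 5.89e-05; Haaland: 1/√f = -1.8 log₁₀[4.72e-06 + 0.000143] = 6.897, so f = 0.02102.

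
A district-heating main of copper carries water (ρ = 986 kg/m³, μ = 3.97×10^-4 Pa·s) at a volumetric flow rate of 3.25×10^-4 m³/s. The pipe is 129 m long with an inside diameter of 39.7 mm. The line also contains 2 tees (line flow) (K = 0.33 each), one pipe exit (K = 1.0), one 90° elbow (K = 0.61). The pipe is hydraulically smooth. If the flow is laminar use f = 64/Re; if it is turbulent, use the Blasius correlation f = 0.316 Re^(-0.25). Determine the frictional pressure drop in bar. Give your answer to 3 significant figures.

ΔP ≈ 0.0283 bar

Cross-sectional area A = πD²/4 = π(0.0397)²/4 = 0.001238 m²; mean velocity V = Q/A = 0.000325/0.001238 = 0.2626 m/s.
Reynolds number Re = ρVD/μ = 986 · 0.2626 · 0.0397 / 0.000397 = 2.589e+04.
Re > 4000 → turbulent. Smooth-pipe (Blasius): f = 0.316 Re^(-0.25) = 0.316/(2.589e+04)^0.25 = 0.02491.
Total minor-loss coefficient ΣK = 2·0.33 + 1·1 + 1·0.61 = 2.27.
ΔP = [f·L/D + ΣK]·(ρV²/2) = [0.02491·129/0.0397 + 2.27]·(986·0.2626²/2) = [80.95 + 2.27]·33.98 = 2828 Pa.
ΔP = 2828 Pa = 0.0283 bar.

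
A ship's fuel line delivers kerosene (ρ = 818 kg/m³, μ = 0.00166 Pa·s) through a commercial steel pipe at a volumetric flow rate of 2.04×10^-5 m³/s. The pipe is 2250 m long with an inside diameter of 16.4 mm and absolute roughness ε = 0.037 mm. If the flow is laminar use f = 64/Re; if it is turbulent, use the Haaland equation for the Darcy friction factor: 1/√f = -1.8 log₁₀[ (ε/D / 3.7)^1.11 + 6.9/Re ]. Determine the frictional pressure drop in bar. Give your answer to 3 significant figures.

Cross-sectional area A = πD²/4 = π(0.0164)²/4 = 0.0002112 m²; mean velocity V = Q/A = 2.04e-05/0.0002112 = 0.09657 m/s.
Reynolds number Re = ρVD/μ = 818 · 0.09657 · 0.0164 / 0.00166 = 780.4.
Re < 2300 → laminar flow, so f = 64/Re = 64/780.4 = 0.082 (the turbulent correlation is not needed).
Darcy-Weisbach: ΔP = f(L/D)(ρV²/2) = 0.082·(2250/0.0164)·(818·0.09657²/2) = 0.082·1.372e+05·3.814 = 4.291e+04 Pa.
ΔP = 4.291e+04 Pa = 0.429 bar.

ΔP ≈ 0.429 bar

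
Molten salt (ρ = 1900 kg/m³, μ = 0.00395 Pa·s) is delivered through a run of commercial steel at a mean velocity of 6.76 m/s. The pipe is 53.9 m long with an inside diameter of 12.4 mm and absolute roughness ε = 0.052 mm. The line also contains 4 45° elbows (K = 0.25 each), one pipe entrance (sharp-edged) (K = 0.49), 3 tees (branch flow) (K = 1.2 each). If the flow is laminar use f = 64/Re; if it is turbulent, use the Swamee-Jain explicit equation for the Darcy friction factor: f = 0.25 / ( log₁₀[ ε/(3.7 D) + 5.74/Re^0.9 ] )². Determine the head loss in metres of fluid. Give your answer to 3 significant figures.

Reynolds number Re = ρVD/μ = 1900 · 6.76 · 0.0124 / 0.00395 = 4.032e+04.
Re > 4000 → turbulent. Relative roughness ε/D = 5.2e-05/0.0124 = 0.00419. Swamee-Jain: f = 0.25/(log₁₀[0.00419/3.7 + 5.74/4.032e+04^0.9])² = 0.25/(log₁₀[0.00113 + 0.000411])² = 0.25/(-2.811)² = 0.03163.
Total minor-loss coefficient ΣK = 4·0.25 + 1·0.49 + 3·1.2 = 5.09.
ΔP = [f·L/D + ΣK]·(ρV²/2) = [0.03163·53.9/0.0124 + 5.09]·(1900·6.76²/2) = [137.5 + 5.09]·4.341e+04 = 6.19e+06 Pa.
Head loss h_f = ΔP/(ρg) = 6.19e+06/(1900·9.81) = 332 m.

h_f ≈ 332 m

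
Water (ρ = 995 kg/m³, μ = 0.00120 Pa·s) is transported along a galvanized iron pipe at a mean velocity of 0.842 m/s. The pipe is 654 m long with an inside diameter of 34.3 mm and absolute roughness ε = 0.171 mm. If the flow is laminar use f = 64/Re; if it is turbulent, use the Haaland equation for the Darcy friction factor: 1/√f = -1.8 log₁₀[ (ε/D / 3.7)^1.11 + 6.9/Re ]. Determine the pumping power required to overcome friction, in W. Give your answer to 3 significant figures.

P ≈ 176 W

Reynolds number Re = ρVD/μ = 995 · 0.842 · 0.0343 / 0.0012 = 2.395e+04.
Re > 4000 → turbulent. Relative roughness ε/D = 0.000171/0.0343 = 0.00499. Haaland: 1/√f = -1.8 log₁₀[(0.00499/3.7)^1.11 + 6.9/2.395e+04] = -1.8 log₁₀[0.000651 + 0.000288] = 5.449, so f = 0.03368.
Darcy-Weisbach: ΔP = f(L/D)(ρV²/2) = 0.03368·(654/0.0343)·(995·0.842²/2) = 0.03368·1.907e+04·352.7 = 2.265e+05 Pa.
Q = V·A = 0.842·0.000924 = 0.000778 m³/s.
Pumping power P = QΔP = 0.000778·2.265e+05 = 176.2 W = 176 W.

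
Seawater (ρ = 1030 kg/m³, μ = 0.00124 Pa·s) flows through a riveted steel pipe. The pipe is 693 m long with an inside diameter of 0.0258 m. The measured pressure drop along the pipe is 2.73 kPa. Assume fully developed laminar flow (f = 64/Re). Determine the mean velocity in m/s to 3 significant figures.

V ≈ 0.0661 m/s

For laminar flow, f = 64/Re with Re = ρVD/μ, so Darcy-Weisbach reduces to ΔP = 32μLV/D². Solving for V: V = ΔP·D²/(32μL) = 2730·(0.0258)²/(32·0.00124·693) = 0.06608 m/s.
Check: Re = ρVD/μ = 1030·0.06608·0.0258/0.00124 = 1416 < 2300, so the laminar assumption holds.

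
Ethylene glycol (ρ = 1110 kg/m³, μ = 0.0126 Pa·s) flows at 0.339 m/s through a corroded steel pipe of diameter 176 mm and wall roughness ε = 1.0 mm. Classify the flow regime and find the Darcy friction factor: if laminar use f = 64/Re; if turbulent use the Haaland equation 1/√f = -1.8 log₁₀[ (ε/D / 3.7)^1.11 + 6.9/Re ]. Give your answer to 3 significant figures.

Re = ρVD/μ = 1110·0.339·0.176/0.0126 = 5256.
Re > 4000 → turbulent. ε/D = 0.001/0.176 = 0.00568; Haaland: 1/√f = -1.8 log₁₀[0.000753 + 0.00131] = 4.833, so f = 0.04281.

f ≈ 0.0428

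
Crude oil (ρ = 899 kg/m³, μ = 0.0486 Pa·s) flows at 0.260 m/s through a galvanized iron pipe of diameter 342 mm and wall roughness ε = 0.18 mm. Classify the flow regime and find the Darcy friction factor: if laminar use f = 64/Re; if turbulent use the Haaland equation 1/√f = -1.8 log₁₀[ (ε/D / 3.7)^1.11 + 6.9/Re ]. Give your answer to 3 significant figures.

f ≈ 0.0389

Re = ρVD/μ = 899·0.26·0.342/0.0486 = 1645.
Re < 2300 → laminar, so f = 64/Re = 0.03891 (roughness is irrelevant in laminar flow).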